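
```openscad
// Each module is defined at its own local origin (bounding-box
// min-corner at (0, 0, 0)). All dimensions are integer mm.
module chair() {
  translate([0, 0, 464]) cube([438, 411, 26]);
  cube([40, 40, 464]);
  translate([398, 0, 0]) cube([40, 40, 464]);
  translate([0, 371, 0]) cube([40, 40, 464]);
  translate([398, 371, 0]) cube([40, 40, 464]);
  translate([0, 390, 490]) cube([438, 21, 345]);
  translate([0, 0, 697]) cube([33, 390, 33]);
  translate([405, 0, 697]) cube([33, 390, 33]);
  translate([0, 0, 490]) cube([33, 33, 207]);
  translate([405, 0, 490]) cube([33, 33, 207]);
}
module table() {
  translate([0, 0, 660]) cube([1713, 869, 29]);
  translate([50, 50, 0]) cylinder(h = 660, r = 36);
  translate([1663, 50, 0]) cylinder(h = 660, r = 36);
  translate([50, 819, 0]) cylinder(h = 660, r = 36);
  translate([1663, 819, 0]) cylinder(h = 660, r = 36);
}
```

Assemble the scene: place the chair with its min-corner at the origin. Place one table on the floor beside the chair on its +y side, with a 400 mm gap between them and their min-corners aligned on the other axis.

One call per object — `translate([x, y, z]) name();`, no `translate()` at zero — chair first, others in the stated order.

chair();
translate([0, 811, 0]) table();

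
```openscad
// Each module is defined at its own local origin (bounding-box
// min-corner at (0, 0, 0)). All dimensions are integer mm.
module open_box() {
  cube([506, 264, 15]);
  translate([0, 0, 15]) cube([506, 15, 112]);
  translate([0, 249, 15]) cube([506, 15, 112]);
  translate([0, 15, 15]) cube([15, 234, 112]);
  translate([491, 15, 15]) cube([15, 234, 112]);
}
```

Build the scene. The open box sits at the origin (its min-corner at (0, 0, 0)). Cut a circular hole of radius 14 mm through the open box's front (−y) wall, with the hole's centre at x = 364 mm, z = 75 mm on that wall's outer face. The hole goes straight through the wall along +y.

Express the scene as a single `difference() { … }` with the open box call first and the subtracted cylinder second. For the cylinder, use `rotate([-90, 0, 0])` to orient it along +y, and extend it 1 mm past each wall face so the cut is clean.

difference() {
  open_box();
  translate([364, -1, 75]) rotate([-90, 0, 0]) cylinder(h = 17, r = 14);
}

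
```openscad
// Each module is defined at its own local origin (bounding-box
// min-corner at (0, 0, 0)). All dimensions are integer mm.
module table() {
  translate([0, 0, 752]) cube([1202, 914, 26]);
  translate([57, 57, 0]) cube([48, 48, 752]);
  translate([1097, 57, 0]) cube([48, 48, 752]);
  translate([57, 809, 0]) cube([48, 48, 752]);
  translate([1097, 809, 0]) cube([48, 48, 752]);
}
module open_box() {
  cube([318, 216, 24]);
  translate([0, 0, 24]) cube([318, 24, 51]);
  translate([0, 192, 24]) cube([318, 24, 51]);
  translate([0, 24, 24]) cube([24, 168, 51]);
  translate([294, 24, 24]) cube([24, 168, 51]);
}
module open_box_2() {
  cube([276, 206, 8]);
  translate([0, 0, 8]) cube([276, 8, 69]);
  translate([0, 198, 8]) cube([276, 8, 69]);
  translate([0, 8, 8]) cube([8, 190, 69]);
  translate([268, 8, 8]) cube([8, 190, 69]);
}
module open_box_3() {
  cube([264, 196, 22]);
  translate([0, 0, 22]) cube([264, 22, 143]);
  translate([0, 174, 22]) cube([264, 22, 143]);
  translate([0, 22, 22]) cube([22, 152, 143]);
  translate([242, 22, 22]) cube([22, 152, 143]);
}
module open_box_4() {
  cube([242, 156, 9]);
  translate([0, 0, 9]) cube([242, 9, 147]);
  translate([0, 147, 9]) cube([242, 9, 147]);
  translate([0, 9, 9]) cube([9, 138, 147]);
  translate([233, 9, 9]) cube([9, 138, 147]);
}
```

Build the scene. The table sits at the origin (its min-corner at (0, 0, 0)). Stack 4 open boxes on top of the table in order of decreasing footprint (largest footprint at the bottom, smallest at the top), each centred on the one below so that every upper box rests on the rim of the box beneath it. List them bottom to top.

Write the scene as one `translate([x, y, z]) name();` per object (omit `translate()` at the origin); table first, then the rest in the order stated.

table();
translate([442, 349, 778]) open_box();
translate([463, 354, 853]) open_box_2();
translate([469, 359, 930]) open_box_3();
translate([480, 379, 1095]) open_box_4();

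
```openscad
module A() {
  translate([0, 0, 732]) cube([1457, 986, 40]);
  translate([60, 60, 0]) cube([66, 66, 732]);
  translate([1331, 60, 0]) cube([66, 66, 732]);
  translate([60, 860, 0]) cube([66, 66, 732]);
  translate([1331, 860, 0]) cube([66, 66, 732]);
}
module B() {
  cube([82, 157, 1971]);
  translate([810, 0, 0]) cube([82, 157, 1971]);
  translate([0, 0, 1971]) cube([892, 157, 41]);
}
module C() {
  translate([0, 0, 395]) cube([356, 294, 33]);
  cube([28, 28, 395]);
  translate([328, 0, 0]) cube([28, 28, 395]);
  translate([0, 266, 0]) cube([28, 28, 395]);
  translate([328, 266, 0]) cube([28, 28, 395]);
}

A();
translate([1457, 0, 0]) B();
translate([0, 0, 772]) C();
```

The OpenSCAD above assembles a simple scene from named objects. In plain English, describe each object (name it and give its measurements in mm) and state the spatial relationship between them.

A is a table: top 1457 mm (x) × 986 mm (y), 40 mm thick, upper face at z = 772 mm, on four 66×66 mm square legs, each inset 60 mm from the nearest pair of top edges, running from z = 0 to the bottom of the top.

B is a rectangular door frame: two vertical jambs of 82×157 mm section, 1971 mm tall, with a clear opening 728 mm wide between their inner faces. A header 41 mm tall and 157 mm deep lies on top of the jambs and spans the full outside width.

C is a four-legged stool. The seat is a 356×294×33 mm slab whose top surface is at z = 428 mm; four square legs, each 28×28 mm in cross-section, run from the floor (z = 0) to the underside of the seat, each flush with a corner of the seat.

The door frame is against the table's +x side, with their −y faces flush. The stool is on top of the table.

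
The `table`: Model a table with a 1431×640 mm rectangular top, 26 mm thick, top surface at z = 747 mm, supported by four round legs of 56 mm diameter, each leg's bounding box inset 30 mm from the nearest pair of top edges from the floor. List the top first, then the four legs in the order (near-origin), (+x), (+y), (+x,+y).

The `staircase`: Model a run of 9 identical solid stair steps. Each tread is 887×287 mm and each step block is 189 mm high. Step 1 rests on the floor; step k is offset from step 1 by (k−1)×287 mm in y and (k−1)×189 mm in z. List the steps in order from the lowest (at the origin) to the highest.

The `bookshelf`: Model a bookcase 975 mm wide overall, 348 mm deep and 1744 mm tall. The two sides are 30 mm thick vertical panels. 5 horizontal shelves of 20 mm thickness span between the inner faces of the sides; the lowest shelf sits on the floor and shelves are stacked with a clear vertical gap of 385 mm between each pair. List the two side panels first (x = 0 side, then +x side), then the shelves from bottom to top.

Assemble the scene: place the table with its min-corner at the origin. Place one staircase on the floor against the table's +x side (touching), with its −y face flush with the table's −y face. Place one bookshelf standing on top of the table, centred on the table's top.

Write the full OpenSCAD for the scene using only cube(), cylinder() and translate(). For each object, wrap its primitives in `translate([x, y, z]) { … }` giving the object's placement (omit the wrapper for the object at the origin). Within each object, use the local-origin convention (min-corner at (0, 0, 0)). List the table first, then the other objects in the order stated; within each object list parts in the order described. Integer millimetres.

translate([0, 0, 721]) cube([1431, 640, 26]);
translate([58, 58, 0]) cylinder(h = 721, r = 28);
translate([1373, 58, 0]) cylinder(h = 721, r = 28);
translate([58, 582, 0]) cylinder(h = 721, r = 28);
translate([1373, 582, 0]) cylinder(h = 721, r = 28);
translate([1431, 0, 0]) {
  cube([887, 287, 189]);
  translate([0, 287, 189]) cube([887, 287, 189]);
  translate([0, 574, 378]) cube([887, 287, 189]);
  translate([0, 861, 567]) cube([887, 287, 189]);
  translate([0, 1148, 756]) cube([887, 287, 189]);
  translate([0, 1435, 945]) cube([887, 287, 189]);
  translate([0, 1722, 1134]) cube([887, 287, 189]);
  translate([0, 2009, 1323]) cube([887, 287, 189]);
  translate([0, 2296, 1512]) cube([887, 287, 189]);
}
translate([228, 146, 747]) {
  cube([30, 348, 1744]);
  translate([945, 0, 0]) cube([30, 348, 1744]);
  translate([30, 0, 0]) cube([915, 348, 20]);
  translate([30, 0, 405]) cube([915, 348, 20]);
  translate([30, 0, 810]) cube([915, 348, 20]);
  translate([30, 0, 1215]) cube([915, 348, 20]);
  translate([30, 0, 1620]) cube([915, 348, 20]);
}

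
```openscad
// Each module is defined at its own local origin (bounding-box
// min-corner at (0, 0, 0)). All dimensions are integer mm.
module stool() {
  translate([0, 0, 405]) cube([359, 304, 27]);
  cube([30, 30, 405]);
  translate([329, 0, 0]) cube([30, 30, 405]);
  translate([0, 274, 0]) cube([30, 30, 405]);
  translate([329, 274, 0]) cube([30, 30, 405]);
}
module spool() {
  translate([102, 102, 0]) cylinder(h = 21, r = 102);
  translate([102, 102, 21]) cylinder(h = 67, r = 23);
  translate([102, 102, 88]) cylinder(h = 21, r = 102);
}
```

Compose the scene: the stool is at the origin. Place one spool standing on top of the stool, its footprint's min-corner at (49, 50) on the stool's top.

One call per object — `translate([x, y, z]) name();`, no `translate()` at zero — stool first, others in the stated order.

stool();
translate([49, 50, 432]) spool();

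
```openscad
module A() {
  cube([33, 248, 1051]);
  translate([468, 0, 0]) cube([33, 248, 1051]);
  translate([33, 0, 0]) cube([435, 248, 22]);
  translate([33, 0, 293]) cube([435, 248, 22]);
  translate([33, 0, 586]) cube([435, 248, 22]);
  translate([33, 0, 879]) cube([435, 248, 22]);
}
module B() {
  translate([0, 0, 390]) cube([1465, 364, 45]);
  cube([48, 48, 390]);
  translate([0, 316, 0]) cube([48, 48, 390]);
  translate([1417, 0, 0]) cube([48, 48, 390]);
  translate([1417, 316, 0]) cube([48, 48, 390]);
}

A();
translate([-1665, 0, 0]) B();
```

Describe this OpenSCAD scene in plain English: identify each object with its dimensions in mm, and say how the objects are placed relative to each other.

A is a bookshelf 501 mm wide overall, 248 mm deep and 1051 mm tall. The two sides are 33 mm thick vertical panels. 4 horizontal shelves of 22 mm thickness span between the inner faces of the sides; the lowest shelf sits on the floor and shelves are stacked with a clear vertical gap of 271 mm between each pair.

B is a long wooden bench with a 1465 mm (x) × 364 mm (y) seat, 45 mm thick, its top surface 435 mm above the floor. Four 48 mm square legs at the seat corners, flush with the edges, run from z = 0 to the seat underside.

The bench is on the floor beside the bookshelf on its −x side.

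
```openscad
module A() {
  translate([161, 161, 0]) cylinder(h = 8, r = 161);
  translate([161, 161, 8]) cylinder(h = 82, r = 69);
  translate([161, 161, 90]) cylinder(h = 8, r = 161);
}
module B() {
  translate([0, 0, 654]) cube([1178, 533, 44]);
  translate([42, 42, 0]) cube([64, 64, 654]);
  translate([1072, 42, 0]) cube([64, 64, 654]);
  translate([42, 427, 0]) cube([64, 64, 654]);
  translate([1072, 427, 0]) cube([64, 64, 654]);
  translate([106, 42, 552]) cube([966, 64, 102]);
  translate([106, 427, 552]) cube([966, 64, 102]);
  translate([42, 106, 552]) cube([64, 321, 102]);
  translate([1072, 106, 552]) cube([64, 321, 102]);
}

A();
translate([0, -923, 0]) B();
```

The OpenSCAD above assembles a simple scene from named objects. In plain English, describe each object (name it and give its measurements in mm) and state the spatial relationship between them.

A is a spool: two coaxial disc flanges of radius 161 mm and thickness 8 mm, joined by a core cylinder of radius 69 mm and height 82 mm. The lower flange rests on z = 0 and the three cylinders share a vertical axis.

B is a rectangular dining table. The top is 1178×533×44 mm with its upper surface at z = 698 mm. It stands on four 64×64 mm square legs, each inset 42 mm from the nearest pair of top edges, running from the floor to the underside of the top. Four apron rails, 64 mm thick and 102 mm tall, run between adjacent legs with their top edges flush with the underside of the top and their outer faces flush with the legs' outer faces.

The table is on the floor beside the spool on its −y side.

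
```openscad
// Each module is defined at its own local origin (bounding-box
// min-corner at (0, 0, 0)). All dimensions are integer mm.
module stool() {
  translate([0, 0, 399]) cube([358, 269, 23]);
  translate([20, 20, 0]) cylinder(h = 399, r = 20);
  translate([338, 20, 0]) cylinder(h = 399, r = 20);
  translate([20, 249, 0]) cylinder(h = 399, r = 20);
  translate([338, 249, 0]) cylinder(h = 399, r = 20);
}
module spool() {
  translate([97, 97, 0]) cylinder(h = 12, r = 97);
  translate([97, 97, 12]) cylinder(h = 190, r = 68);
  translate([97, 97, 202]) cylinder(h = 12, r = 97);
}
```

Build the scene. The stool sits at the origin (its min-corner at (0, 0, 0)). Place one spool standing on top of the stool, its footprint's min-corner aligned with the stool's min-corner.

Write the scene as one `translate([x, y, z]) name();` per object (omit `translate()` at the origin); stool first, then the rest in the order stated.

stool();
translate([0, 0, 422]) spool();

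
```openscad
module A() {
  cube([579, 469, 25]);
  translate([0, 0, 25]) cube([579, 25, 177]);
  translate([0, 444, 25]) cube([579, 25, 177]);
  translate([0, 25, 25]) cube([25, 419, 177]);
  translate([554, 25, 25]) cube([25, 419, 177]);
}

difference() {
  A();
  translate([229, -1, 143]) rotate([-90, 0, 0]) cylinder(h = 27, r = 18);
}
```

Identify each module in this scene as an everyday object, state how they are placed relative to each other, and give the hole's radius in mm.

A is an open box. The open box has a circular hole through its front wall. The hole's radius is 18 mm.

The subtracted cylinder has r = 18 mm.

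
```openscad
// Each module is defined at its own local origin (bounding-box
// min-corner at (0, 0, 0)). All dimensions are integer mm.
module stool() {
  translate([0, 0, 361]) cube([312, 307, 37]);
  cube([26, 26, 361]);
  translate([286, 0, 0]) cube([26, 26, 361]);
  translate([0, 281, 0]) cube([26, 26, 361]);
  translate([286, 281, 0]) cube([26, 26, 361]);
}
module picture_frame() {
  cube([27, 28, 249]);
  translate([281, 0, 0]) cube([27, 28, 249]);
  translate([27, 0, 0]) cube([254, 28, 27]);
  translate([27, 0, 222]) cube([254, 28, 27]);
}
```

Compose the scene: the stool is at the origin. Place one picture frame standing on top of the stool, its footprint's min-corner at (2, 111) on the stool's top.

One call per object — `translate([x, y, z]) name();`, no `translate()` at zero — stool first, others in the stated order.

stool();
translate([2, 111, 398]) picture_frame();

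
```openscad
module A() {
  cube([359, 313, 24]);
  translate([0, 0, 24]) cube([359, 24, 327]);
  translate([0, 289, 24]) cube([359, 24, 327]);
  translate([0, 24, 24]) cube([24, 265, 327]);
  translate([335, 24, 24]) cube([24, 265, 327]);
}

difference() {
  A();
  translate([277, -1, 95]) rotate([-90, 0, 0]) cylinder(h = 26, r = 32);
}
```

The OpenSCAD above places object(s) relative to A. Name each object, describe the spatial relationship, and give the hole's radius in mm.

A is an open box. The open box has a circular hole through its front wall. The hole's radius is 32 mm.

The subtracted cylinder has r = 32 mm.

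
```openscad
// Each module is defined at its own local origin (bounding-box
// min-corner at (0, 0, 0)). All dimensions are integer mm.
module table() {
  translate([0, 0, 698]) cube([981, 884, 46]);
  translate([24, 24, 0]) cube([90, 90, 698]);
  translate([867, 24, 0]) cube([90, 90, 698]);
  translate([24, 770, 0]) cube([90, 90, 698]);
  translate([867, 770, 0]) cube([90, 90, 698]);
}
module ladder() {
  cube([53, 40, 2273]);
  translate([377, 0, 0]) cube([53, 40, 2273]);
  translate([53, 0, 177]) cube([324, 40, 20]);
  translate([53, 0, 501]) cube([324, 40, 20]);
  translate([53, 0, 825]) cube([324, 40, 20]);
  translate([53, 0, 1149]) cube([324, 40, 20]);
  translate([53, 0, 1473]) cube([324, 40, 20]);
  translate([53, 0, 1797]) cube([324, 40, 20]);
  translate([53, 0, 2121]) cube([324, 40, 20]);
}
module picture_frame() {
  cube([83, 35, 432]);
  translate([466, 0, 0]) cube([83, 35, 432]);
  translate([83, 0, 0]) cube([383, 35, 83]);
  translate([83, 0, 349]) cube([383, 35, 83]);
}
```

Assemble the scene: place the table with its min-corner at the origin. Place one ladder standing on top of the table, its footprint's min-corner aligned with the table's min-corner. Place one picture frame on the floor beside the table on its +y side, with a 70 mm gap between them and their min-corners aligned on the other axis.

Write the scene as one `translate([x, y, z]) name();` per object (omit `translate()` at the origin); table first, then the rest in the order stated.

table();
translate([0, 0, 744]) ladder();
translate([0, 954, 0]) picture_frame();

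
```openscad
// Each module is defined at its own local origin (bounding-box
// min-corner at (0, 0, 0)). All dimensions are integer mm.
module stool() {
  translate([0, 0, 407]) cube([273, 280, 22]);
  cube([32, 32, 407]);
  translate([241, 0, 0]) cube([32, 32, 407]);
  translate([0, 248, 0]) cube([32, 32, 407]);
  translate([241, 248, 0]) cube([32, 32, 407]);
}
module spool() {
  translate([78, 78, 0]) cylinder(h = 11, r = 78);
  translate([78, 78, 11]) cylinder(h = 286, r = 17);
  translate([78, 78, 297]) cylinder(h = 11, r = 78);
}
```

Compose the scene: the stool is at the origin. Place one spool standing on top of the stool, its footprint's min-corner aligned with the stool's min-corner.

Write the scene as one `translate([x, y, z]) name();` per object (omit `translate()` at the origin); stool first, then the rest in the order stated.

stool();
translate([0, 0, 429]) spool();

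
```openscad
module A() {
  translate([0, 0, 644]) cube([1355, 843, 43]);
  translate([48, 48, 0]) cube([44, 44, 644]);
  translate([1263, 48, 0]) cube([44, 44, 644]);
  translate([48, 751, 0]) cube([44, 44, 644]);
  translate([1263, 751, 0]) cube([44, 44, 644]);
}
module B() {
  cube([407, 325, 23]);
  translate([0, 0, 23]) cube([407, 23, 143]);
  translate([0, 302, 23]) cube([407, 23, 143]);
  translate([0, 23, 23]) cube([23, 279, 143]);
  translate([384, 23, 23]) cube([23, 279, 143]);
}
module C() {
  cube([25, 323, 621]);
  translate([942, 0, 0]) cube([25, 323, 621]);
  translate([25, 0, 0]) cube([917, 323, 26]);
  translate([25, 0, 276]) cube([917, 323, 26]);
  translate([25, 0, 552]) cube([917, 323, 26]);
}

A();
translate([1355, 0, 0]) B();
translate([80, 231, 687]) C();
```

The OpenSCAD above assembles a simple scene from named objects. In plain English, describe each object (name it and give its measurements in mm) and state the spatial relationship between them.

A is a table: top 1355 mm (x) × 843 mm (y), 43 mm thick, upper face at z = 687 mm, on four 44×44 mm square legs, each inset 48 mm from the nearest pair of top edges, running from z = 0 to the bottom of the top.

B is an open storage box with external size 407×325×166 mm and wall thickness 23 mm (the base is also 23 mm thick). The base covers the whole footprint; the four walls stand on the base, with the y-facing walls full-width and the x-facing walls fitting between their inner faces.

C is an open bookshelf. Two side panels, each 25 mm thick, 323 mm deep and 621 mm tall, stand 967 mm apart (outside-to-outside). Between them sit 3 shelves, each 26 mm thick and 323 mm deep, spanning the full gap between the sides. The bottom shelf rests on the floor (its underside at z = 0) and the clear gap between one shelf's top and the next shelf's underside is 250 mm.

The open box is against the table's +x side, with their −y faces flush. The bookshelf is on top of the table.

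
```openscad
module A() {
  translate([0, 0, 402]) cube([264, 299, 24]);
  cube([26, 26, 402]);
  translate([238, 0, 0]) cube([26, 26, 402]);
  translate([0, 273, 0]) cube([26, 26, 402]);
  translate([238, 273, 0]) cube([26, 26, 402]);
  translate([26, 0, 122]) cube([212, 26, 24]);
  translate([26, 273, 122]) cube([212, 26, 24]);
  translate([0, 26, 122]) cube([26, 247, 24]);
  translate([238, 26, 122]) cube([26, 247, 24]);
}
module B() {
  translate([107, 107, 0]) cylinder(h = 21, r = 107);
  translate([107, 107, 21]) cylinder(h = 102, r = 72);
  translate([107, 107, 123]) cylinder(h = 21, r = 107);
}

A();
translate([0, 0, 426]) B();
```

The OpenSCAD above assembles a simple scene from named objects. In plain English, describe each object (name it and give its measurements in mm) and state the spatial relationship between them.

A is a simple wooden stool: a rectangular seat 264 mm (x) by 299 mm (y), 24 mm thick, top face at z = 426 mm, on four square legs, each 26×26 mm in cross-section. The legs rest on z = 0, each flush with a corner of the seat. Four stretchers, 26 mm wide and 24 mm tall, connect adjacent legs with their undersides at z = 122 mm, each running between the inner faces of the legs it joins and aligned with the legs' outer faces on the other axis.

B is a spool: two coaxial disc flanges of radius 107 mm and thickness 21 mm, joined by a core cylinder of radius 72 mm and height 102 mm. The lower flange rests on z = 0 and the three cylinders share a vertical axis.

The spool is on top of the stool.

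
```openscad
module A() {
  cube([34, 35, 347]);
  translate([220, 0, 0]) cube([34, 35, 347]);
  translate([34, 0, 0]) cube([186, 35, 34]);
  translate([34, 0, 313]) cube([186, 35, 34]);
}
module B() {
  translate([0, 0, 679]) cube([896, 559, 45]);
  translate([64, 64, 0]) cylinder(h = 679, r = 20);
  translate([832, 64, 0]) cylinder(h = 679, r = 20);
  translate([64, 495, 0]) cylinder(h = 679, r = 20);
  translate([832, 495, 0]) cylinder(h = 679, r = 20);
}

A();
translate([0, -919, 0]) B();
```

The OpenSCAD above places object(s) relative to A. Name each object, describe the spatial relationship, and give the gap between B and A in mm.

The table's nearest face is 360 mm from the picture frame's −y face.

A is a picture frame. B is a table. The table is on the floor beside the picture frame on its −y side. The gap between the table and the picture frame is 360 mm.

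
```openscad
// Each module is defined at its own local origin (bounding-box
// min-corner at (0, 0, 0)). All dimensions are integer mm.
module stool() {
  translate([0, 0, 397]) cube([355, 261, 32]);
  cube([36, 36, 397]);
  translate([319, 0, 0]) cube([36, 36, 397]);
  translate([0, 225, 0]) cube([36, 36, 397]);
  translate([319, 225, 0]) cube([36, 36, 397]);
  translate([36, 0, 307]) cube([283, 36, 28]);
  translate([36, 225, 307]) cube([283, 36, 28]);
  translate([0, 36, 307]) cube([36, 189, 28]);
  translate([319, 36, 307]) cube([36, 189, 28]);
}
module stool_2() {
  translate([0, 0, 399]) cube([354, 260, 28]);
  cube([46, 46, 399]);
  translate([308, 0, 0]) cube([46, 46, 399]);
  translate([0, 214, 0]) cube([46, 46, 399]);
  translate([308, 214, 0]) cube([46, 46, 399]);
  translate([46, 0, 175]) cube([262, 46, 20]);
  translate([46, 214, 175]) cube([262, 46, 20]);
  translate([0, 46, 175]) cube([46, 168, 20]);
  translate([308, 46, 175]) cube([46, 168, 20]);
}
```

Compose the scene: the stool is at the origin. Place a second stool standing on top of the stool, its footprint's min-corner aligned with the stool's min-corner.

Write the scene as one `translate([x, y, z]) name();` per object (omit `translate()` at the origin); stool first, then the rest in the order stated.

stool();
translate([0, 0, 429]) stool_2();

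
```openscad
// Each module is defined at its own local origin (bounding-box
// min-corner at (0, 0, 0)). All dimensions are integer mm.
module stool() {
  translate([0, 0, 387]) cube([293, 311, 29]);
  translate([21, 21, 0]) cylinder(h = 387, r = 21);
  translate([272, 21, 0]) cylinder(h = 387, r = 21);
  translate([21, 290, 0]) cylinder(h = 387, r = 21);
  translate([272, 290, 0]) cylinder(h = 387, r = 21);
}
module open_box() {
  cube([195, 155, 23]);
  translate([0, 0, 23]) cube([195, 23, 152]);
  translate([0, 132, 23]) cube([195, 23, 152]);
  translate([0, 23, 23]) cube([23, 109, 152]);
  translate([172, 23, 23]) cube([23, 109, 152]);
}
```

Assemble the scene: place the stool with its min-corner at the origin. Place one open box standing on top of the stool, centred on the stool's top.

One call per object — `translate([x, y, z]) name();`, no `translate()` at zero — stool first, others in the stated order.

stool();
translate([49, 78, 416]) open_box();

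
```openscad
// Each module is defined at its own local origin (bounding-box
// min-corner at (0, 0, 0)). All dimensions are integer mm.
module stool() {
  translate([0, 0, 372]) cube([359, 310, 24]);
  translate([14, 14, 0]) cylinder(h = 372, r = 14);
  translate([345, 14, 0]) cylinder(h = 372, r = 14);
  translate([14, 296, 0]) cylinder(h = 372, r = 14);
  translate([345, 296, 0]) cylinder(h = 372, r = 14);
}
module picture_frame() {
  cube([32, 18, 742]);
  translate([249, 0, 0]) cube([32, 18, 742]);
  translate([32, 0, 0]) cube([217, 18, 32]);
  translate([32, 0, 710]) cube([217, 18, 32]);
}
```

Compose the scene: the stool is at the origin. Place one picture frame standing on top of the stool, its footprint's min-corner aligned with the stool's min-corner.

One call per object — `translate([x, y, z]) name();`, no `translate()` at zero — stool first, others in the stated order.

stool();
translate([0, 0, 396]) picture_frame();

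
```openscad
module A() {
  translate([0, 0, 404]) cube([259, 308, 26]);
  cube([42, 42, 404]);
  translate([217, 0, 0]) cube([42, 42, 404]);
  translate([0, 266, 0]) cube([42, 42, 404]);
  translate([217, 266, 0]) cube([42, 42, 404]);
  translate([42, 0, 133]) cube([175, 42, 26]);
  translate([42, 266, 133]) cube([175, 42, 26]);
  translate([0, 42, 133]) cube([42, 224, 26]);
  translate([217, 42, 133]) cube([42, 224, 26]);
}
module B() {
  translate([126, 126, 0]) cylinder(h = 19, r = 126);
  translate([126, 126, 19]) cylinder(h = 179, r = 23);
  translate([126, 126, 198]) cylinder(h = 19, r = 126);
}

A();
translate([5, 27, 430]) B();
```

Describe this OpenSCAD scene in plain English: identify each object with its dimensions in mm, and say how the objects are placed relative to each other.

A is a four-legged stool. The seat is 259×308 mm, 26 mm thick, top at z = 430 mm. It stands on four square legs, each 42×42 mm in cross-section, from z = 0 to the seat underside, each flush with a corner of the seat. Four stretchers, 42 mm wide and 26 mm tall, connect adjacent legs with their undersides at z = 133 mm, each running between the inner faces of the legs it joins and aligned with the legs' outer faces on the other axis.

B is a spool: two coaxial disc flanges of radius 126 mm and thickness 19 mm, joined by a core cylinder of radius 23 mm and height 179 mm. The lower flange rests on z = 0 and the three cylinders share a vertical axis.

The spool is on top of the stool.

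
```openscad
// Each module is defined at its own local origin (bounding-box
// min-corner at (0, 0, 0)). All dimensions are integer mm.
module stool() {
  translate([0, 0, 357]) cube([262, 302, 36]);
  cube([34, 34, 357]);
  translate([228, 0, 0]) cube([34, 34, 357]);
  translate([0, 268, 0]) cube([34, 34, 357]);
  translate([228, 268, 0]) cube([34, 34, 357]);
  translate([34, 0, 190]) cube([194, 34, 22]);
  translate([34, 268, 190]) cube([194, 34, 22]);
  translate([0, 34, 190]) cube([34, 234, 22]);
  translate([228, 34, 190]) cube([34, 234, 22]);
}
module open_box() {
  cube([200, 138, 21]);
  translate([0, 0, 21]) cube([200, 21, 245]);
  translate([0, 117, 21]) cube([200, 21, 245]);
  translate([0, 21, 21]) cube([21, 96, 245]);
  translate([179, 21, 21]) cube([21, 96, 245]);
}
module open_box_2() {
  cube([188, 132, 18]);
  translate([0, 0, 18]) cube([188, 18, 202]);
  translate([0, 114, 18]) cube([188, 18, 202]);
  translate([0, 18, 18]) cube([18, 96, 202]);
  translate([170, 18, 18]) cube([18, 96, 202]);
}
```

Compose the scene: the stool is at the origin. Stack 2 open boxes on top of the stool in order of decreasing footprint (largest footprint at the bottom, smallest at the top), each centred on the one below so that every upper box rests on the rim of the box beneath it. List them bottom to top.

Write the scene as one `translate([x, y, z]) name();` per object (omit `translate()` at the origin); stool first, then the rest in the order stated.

stool();
translate([31, 82, 393]) open_box();
translate([37, 85, 659]) open_box_2();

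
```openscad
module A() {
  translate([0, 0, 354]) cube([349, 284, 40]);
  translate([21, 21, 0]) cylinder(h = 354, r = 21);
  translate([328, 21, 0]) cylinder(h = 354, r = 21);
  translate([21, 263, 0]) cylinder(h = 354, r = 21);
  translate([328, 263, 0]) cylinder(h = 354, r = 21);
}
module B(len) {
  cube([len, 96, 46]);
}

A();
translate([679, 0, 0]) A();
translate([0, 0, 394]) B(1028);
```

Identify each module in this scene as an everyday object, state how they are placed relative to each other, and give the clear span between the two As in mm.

A is a stool. B is a beam. A beam spans the tops of two stools. The clear span between the two stools is 330 mm.

Second stool starts at x = 679; first ends at x = 349; clear span = 679 − 349 = 330 mm.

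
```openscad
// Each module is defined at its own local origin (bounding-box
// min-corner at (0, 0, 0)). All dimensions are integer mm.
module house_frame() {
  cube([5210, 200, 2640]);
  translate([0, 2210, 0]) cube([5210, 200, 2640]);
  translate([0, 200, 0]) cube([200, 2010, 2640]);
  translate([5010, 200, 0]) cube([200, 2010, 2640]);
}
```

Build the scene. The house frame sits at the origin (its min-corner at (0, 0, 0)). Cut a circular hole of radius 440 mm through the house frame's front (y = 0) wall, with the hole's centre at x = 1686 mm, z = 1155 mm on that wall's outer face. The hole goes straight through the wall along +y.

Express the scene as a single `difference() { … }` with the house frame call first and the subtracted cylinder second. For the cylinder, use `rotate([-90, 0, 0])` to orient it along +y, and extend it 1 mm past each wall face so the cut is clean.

difference() {
  house_frame();
  translate([1686, -1, 1155]) rotate([-90, 0, 0]) cylinder(h = 202, r = 440);
}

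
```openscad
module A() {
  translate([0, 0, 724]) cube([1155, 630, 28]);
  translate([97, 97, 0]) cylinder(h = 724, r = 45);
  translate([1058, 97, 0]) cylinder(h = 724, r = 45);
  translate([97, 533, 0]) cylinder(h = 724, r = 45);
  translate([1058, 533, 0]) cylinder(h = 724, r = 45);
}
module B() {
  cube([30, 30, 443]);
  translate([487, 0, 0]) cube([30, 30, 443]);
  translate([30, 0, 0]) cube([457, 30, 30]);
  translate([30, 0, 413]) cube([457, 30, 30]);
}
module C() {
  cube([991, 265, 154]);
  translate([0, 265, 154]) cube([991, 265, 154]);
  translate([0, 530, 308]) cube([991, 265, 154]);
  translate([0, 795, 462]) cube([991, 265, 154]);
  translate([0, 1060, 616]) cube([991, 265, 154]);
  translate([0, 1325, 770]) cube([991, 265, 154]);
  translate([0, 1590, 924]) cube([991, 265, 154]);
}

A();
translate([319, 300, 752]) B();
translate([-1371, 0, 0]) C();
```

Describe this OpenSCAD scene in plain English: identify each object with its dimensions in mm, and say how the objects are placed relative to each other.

A is a table: top 1155 mm (x) × 630 mm (y), 28 mm thick, upper face at z = 752 mm, on four round legs of 90 mm diameter, each leg's bounding box inset 52 mm from the nearest pair of top edges, running from z = 0 to the bottom of the top.

B is a picture frame with a 457×383 mm rectangular opening (x by z) and a uniform 30 mm border on every side. Frame depth is 30 mm along y. It is built from two vertical stiles running the full outside height and two horizontal rails spanning the gap between the stiles.

C is a run of 7 identical solid stair steps. Each tread is 991×265 mm and each step block is 154 mm high. Step 1 rests on the floor; step k is offset from step 1 by (k−1)×265 mm in y and (k−1)×154 mm in z.

The picture frame is on top of the table, centred. The staircase is on the floor beside the table on its −x side.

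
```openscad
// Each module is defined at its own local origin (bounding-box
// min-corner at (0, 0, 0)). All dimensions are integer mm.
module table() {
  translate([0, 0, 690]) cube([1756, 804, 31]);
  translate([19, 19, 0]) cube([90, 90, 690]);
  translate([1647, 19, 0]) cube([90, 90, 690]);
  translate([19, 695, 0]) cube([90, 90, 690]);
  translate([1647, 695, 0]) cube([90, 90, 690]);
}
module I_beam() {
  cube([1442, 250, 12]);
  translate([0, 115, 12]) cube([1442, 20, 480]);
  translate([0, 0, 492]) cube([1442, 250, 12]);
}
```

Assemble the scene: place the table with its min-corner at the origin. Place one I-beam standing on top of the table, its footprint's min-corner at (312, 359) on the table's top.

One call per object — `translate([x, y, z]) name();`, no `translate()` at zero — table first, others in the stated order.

table();
translate([312, 359, 721]) I_beam();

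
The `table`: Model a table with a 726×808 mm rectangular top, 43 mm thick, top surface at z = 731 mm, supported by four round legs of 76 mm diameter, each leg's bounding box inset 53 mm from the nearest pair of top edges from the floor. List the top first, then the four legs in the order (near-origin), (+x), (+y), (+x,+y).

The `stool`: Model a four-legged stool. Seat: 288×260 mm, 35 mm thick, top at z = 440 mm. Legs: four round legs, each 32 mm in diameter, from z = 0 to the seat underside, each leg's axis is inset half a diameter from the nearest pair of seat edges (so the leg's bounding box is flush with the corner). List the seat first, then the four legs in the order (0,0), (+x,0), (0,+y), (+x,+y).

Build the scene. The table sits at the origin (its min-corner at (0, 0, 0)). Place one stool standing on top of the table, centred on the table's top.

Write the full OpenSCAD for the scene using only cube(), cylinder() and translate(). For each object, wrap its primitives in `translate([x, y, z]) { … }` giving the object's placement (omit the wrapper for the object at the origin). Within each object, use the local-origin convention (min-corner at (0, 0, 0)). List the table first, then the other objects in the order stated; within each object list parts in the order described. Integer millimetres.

translate([0, 0, 688]) cube([726, 808, 43]);
translate([91, 91, 0]) cylinder(h = 688, r = 38);
translate([635, 91, 0]) cylinder(h = 688, r = 38);
translate([91, 717, 0]) cylinder(h = 688, r = 38);
translate([635, 717, 0]) cylinder(h = 688, r = 38);
translate([219, 274, 731]) {
  translate([0, 0, 405]) cube([288, 260, 35]);
  translate([16, 16, 0]) cylinder(h = 405, r = 16);
  translate([272, 16, 0]) cylinder(h = 405, r = 16);
  translate([16, 244, 0]) cylinder(h = 405, r = 16);
  translate([272, 244, 0]) cylinder(h = 405, r = 16);
}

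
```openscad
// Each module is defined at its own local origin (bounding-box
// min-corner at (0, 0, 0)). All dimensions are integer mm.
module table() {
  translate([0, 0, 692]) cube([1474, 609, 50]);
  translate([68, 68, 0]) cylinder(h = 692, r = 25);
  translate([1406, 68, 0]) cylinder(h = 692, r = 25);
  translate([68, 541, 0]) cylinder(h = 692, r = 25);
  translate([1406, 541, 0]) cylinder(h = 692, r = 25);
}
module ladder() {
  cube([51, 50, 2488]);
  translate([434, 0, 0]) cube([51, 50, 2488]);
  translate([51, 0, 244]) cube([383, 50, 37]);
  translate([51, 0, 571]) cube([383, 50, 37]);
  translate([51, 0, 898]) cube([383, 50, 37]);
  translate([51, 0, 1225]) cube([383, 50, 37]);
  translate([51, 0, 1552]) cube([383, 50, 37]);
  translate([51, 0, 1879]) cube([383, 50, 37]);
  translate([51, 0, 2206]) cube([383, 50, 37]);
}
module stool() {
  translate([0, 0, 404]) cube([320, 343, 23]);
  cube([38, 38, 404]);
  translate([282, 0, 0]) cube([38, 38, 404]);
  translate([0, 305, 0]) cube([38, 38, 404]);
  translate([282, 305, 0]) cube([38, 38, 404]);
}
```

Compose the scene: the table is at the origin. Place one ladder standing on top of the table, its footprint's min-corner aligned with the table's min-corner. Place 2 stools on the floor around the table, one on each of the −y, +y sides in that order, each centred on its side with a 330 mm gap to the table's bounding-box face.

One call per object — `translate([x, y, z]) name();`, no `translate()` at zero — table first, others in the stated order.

table();
translate([0, 0, 742]) ladder();
translate([577, -673, 0]) stool();
translate([577, 939, 0]) stool();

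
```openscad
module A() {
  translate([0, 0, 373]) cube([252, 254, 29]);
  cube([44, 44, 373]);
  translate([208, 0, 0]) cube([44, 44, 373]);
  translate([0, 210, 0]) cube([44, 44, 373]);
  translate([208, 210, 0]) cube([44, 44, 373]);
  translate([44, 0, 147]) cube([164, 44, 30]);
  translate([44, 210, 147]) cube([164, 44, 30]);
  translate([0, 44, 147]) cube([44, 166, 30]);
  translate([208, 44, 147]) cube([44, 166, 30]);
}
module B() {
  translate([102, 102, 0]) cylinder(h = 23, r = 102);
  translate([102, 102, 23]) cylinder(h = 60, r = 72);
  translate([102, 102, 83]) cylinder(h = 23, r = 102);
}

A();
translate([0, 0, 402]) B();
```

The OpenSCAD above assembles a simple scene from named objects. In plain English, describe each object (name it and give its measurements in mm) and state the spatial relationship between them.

A is a four-legged stool. The seat is 252×254 mm, 29 mm thick, top at z = 402 mm. It stands on four square legs, each 44×44 mm in cross-section, from z = 0 to the seat underside, each flush with a corner of the seat. Four stretchers, 44 mm wide and 30 mm tall, connect adjacent legs with their undersides at z = 147 mm, each running between the inner faces of the legs it joins and aligned with the legs' outer faces on the other axis.

B is a spool: two coaxial disc flanges of radius 102 mm and thickness 23 mm, joined by a core cylinder of radius 72 mm and height 60 mm. The lower flange rests on z = 0 and the three cylinders share a vertical axis.

The spool is on top of the stool.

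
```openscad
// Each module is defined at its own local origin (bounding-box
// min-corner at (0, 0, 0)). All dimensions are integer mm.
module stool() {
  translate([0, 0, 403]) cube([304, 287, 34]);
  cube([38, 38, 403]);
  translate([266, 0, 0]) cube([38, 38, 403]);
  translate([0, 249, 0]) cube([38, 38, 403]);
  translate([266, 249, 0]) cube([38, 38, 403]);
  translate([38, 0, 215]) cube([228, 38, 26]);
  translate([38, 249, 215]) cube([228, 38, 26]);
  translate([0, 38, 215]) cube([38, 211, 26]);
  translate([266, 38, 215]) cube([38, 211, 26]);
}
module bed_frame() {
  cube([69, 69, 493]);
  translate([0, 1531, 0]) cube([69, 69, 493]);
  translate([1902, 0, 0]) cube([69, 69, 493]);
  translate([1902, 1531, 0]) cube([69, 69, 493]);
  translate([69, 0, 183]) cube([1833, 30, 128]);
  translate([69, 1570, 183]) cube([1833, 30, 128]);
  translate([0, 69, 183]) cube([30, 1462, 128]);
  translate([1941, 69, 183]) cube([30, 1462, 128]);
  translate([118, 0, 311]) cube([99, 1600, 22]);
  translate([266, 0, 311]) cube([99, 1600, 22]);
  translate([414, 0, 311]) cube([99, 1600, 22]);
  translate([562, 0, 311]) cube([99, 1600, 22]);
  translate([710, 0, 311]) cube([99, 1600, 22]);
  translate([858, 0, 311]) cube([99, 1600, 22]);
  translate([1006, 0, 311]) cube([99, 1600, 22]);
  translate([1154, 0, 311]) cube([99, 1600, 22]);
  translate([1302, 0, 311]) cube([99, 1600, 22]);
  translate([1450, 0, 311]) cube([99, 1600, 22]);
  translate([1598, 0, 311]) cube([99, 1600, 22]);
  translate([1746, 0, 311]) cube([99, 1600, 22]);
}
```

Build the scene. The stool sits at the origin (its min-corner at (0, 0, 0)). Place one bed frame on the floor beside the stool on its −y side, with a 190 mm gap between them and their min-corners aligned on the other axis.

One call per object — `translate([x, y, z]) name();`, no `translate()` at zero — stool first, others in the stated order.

stool();
translate([0, -1790, 0]) bed_frame();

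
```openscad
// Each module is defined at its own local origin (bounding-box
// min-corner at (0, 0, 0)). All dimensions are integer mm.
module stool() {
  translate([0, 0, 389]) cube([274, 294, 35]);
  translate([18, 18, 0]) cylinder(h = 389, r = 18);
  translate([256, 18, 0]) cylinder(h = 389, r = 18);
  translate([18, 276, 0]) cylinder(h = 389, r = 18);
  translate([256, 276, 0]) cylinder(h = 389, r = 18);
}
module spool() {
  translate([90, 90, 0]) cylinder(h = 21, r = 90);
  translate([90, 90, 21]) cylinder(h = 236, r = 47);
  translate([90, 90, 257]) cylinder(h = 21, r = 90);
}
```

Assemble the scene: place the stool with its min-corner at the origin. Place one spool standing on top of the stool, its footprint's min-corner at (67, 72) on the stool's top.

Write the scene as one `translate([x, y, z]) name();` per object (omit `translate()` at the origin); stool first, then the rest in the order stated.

stool();
translate([67, 72, 424]) spool();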